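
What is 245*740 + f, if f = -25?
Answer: 181275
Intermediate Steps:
245*740 + f = 245*740 - 25 = 181300 - 25 = 181275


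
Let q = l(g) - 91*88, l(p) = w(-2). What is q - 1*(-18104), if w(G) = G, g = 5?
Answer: 10094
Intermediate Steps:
l(p) = -2
q = -8010 (q = -2 - 91*88 = -2 - 8008 = -8010)
q - 1*(-18104) = -8010 - 1*(-18104) = -8010 + 18104 = 10094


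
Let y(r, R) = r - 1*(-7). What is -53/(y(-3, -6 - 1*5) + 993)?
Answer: -53/997 ≈ -0.053159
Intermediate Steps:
y(r, R) = 7 + r (y(r, R) = r + 7 = 7 + r)
-53/(y(-3, -6 - 1*5) + 993) = -53/((7 - 3) + 993) = -53/(4 + 993) = -53/997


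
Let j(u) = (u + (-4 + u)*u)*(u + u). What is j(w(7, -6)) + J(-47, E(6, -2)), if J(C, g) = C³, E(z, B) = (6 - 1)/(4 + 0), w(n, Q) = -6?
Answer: -104471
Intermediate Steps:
E(z, B) = 5/4
j(u) = 2*u*(u + u*(-4 + u)) (j(u) = (u + u*(-4 + u))*(2*u) = 2*u*(u + u*(-4 + u)))
j(w(7, -6)) + J(-47, E(6, -2)) = 2*(-6)²*(-3 - 6) + (-47)³ = 2*36*(-9) - 103823 = -648 - 103823 = -104471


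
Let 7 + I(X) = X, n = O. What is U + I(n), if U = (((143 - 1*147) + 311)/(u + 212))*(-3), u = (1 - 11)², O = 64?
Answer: 5621/104 ≈ 54.048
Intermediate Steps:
n = 64
I(X) = -7 + X
u = 100 (u = (-10)² = 100)
U = -307/104 (U = (((143 - 1*147) + 311)/(100 + 212))*(-3) = (((143 - 147) + 311)/312)*(-3) = ((-4 + 311)*(1/312))*(-3) = (307*(1/312))*(-3) = (307/312)*(-3) = -307/104 ≈ -2.9519)
U + I(n) = -307/104 + (-7 + 64) = -307/104 + 57 = 5621/104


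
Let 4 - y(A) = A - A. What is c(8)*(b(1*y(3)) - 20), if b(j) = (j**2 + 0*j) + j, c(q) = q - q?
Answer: 0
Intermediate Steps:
y(A) = 4 (y(A) = 4 - (A - A) = 4 - 1*0 = 4 + 0 = 4)
c(q) = 0
b(j) = j + j**2 (b(j) = (j**2 + 0) + j = j**2 + j = j + j**2)
c(8)*(b(1*y(3)) - 20) = 0*((1*4)*(1 + 1*4) - 20) = 0*(4*(1 + 4) - 20) = 0*(4*5 - 20) = 0*(20 - 20) = 0*0 = 0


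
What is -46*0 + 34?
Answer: 34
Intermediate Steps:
-46*0 + 34 = 0 + 34 = 34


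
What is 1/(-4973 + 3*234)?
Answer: -1/4271 ≈ -0.00023414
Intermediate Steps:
1/(-4973 + 3*234) = 1/(-4973 + 702) = 1/(-4271) = -1/4271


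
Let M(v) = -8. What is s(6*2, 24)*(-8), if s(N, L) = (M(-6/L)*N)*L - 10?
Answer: 18512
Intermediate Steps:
s(N, L) = -10 - 8*L*N (s(N, L) = (-8*N)*L - 10 = -8*L*N - 10 = -10 - 8*L*N)
s(6*2, 24)*(-8) = (-10 - 8*24*6*2)*(-8) = (-10 - 8*24*12)*(-8) = (-10 - 2304)*(-8) = -2314*(-8) = 18512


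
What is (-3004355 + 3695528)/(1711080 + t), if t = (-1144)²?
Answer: 691173/3019816 ≈ 0.22888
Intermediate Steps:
t = 1308736
(-3004355 + 3695528)/(1711080 + t) = (-3004355 + 3695528)/(1711080 + 1308736) = 691173/3019816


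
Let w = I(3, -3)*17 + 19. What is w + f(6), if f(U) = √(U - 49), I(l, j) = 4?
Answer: 87 + I*√43 ≈ 87.0 + 6.5574*I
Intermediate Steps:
f(U) = √(-49 + U)
w = 87 (w = 4*17 + 19 = 68 + 19 = 87)
w + f(6) = 87 + √(-49 + 6) = 87 + √(-43) = 87 + I*√43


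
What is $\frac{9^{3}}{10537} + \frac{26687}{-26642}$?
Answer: $- \frac{261778901}{280726754} \approx -0.9325$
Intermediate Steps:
$\frac{9^{3}}{10537} + \frac{26687}{-26642} = 729 \cdot \frac{1}{10537} + 26687 \left(- \frac{1}{26642}\right) = \frac{729}{10537} - \frac{26687}{26642} = - \frac{261778901}{280726754}$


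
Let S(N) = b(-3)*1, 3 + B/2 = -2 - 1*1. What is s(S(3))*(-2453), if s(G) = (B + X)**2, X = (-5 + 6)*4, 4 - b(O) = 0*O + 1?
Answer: -156992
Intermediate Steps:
B = -12 (B = -6 + 2*(-2 - 1*1) = -6 + 2*(-2 - 1) = -6 + 2*(-3) = -6 - 6 = -12)
b(O) = 3 (b(O) = 4 - (0*O + 1) = 4 - (0 + 1) = 4 - 1*1 = 4 - 1 = 3)
S(N) = 3 (S(N) = 3*1 = 3)
X = 4 (X = 1*4 = 4)
s(G) = 64 (s(G) = (-12 + 4)**2 = (-8)**2 = 64)
s(S(3))*(-2453) = 64*(-2453) = -156992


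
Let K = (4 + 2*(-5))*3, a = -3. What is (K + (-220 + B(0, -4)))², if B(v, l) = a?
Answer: 58081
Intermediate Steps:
B(v, l) = -3
K = -18 (K = (4 - 10)*3 = -6*3 = -18)
(K + (-220 + B(0, -4)))² = (-18 + (-220 - 3))² = (-18 - 223)² = (-241)² = 58081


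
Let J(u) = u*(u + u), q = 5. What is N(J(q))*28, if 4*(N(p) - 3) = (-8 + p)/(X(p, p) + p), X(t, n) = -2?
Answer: 721/8 ≈ 90.125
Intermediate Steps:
J(u) = 2*u² (J(u) = u*(2*u) = 2*u²)
N(p) = 3 + (-8 + p)/(4*(-2 + p)) (N(p) = 3 + ((-8 + p)/(-2 + p))/4 = 3 + (-8 + p)/(4*(-2 + p)))
N(J(q))*28 = ((-32 + 13*(2*5²))/(4*(-2 + 2*5²)))*28 = ((-32 + 13*(2*25))/(4*(-2 + 2*25)))*28 = ((-32 + 13*50)/(4*(-2 + 50)))*28 = ((¼)*(-32 + 650)/48)*28 = ((¼)*(1/48)*618)*28 = (103/32)*28 = 721/8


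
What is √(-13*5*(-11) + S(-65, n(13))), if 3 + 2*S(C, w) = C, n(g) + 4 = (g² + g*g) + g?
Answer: √681 ≈ 26.096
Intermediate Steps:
n(g) = -4 + g + 2*g² (n(g) = -4 + ((g² + g*g) + g) = -4 + ((g² + g²) + g) = -4 + (2*g² + g) = -4 + (g + 2*g²) = -4 + g + 2*g²)
S(C, w) = -3/2 + C/2
√(-13*5*(-11) + S(-65, n(13))) = √(-13*5*(-11) + (-3/2 + (½)*(-65))) = √(-65*(-11) + (-3/2 - 65/2)) = √(715 - 34) = √681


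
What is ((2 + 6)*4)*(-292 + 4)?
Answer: -9216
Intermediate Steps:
((2 + 6)*4)*(-292 + 4) = (8*4)*(-288) = 32*(-288) = -9216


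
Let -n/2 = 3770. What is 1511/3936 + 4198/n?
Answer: -1282597/7419360 ≈ -0.17287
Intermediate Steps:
n = -7540 (n = -2*3770 = -7540)
1511/3936 + 4198/n = 1511/3936 + 4198/(-7540) = 1511*(1/3936) + 4198*(-1/7540) = 1511/3936 - 2099/3770 = -1282597/7419360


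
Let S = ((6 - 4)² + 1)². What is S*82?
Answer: 2050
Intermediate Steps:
S = 25 (S = (2² + 1)² = (4 + 1)² = 5² = 25)
S*82 = 25*82 = 2050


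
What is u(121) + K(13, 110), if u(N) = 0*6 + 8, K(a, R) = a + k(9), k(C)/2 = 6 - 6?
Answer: 21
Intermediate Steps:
k(C) = 0 (k(C) = 2*(6 - 6) = 2*0 = 0)
K(a, R) = a (K(a, R) = a + 0 = a)
u(N) = 8 (u(N) = 0 + 8 = 8)
u(121) + K(13, 110) = 8 + 13 = 21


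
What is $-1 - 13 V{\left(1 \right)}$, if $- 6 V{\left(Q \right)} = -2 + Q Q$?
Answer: $- \frac{19}{6} \approx -3.1667$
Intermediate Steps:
$V{\left(Q \right)} = \frac{1}{3} - \frac{Q^{2}}{6}$ ($V{\left(Q \right)} = - \frac{-2 + Q Q}{6} = - \frac{-2 + Q^{2}}{6} = \frac{1}{3} - \frac{Q^{2}}{6}$)
$-1 - 13 V{\left(1 \right)} = -1 - 13 \left(\frac{1}{3} - \frac{1^{2}}{6}\right) = -1 - 13 \left(\frac{1}{3} - \frac{1}{6}\right) = -1 - \frac{13}{6} = - \frac{19}{6}$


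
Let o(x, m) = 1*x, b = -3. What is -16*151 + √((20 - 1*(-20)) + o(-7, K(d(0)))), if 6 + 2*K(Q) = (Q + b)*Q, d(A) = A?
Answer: -2416 + √33 ≈ -2410.3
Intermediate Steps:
K(Q) = -3 + Q*(-3 + Q)/2 (K(Q) = -3 + ((Q - 3)*Q)/2 = -3 + ((-3 + Q)*Q)/2 = -3 + (Q*(-3 + Q))/2 = -3 + Q*(-3 + Q)/2)
o(x, m) = x
-16*151 + √((20 - 1*(-20)) + o(-7, K(d(0)))) = -16*151 + √((20 - 1*(-20)) - 7) = -2416 + √((20 + 20) - 7) = -2416 + √(40 - 7) = -2416 + √33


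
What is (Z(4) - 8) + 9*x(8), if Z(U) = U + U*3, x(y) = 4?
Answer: 44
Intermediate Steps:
Z(U) = 4*U (Z(U) = U + 3*U = 4*U)
(Z(4) - 8) + 9*x(8) = (4*4 - 8) + 9*4 = (16 - 8) + 36 = 8 + 36 = 44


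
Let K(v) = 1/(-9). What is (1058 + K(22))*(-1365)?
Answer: -4332055/3 ≈ -1.4440e+6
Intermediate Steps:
K(v) = -⅑
(1058 + K(22))*(-1365) = (1058 - ⅑)*(-1365) = (9521/9)*(-1365) = -4332055/3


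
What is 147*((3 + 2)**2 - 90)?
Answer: -9555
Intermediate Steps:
147*((3 + 2)**2 - 90) = 147*(5**2 - 90) = 147*(25 - 90) = 147*(-65) = -9555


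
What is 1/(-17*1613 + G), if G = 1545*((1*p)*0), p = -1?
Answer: -1/27421 ≈ -3.6468e-5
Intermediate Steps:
G = 0 (G = 1545*((1*(-1))*0) = 1545*(-1*0) = 1545*0 = 0)
1/(-17*1613 + G) = 1/(-17*1613 + 0) = 1/(-27421 + 0) = 1/(-27421) = -1/27421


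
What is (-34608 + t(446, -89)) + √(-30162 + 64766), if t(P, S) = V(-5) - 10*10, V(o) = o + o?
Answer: -34718 + 2*√8651 ≈ -34532.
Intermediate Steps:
V(o) = 2*o
t(P, S) = -110 (t(P, S) = 2*(-5) - 10*10 = -10 - 100 = -110)
(-34608 + t(446, -89)) + √(-30162 + 64766) = (-34608 - 110) + √(-30162 + 64766) = -34718 + √34604 = -34718 + 2*√8651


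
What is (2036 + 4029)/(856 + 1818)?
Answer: 6065/2674 ≈ 2.2681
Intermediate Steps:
(2036 + 4029)/(856 + 1818) = 6065/2674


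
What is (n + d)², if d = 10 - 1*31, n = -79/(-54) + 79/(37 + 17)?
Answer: 238144/729 ≈ 326.67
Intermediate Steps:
n = 79/27 (n = -79*(-1/54) + 79/54 = 79/54 + 79*(1/54) = 79/54 + 79/54 = 79/27 ≈ 2.9259)
d = -21 (d = 10 - 31 = -21)
(n + d)² = (79/27 - 21)² = (-488/27)² = 238144/729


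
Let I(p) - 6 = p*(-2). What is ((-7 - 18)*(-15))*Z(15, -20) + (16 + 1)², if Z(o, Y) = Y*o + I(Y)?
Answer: -94961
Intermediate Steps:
I(p) = 6 - 2*p (I(p) = 6 + p*(-2) = 6 - 2*p)
Z(o, Y) = 6 - 2*Y + Y*o (Z(o, Y) = Y*o + (6 - 2*Y) = 6 - 2*Y + Y*o)
((-7 - 18)*(-15))*Z(15, -20) + (16 + 1)² = ((-7 - 18)*(-15))*(6 - 2*(-20) - 20*15) + (16 + 1)² = (-25*(-15))*(6 + 40 - 300) + 17² = 375*(-254) + 289 = -95250 + 289 = -94961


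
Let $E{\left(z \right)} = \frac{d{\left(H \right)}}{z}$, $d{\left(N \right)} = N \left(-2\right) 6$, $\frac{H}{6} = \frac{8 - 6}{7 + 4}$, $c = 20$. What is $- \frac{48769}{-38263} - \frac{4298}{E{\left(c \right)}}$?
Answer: $\frac{4523373127}{688734} \approx 6567.7$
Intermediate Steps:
$H = \frac{12}{11}$ ($H = 6 \frac{8 - 6}{7 + 4} = 6 \cdot \frac{2}{11} = \frac{12}{11} \approx 1.0909$)
$d{\left(N \right)} = - 12 N$ ($d{\left(N \right)} = - 2 N 6 = - 12 N$)
$E{\left(z \right)} = - \frac{144}{11 z}$ ($E{\left(z \right)} = \frac{\left(-12\right) \frac{12}{11}}{z} = - \frac{144}{11 z}$)
$- \frac{48769}{-38263} - \frac{4298}{E{\left(c \right)}} = - \frac{48769}{-38263} - \frac{4298}{\left(- \frac{144}{11}\right) \frac{1}{20}} = \left(-48769\right) \left(- \frac{1}{38263}\right) - \frac{4298}{\left(- \frac{144}{11}\right) \frac{1}{20}} = \frac{48769}{38263} - \frac{4298}{- \frac{36}{55}} = \frac{48769}{38263} - - \frac{118195}{18} = \frac{48769}{38263} + \frac{118195}{18} = \frac{4523373127}{688734}$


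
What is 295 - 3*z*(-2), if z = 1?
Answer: 301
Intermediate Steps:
295 - 3*z*(-2) = 295 - 3*(-2) = 295 + 6 = 301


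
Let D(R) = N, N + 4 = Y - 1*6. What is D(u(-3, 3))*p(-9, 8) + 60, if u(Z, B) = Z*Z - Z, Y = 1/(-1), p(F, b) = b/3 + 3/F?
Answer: 103/3 ≈ 34.333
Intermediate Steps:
p(F, b) = 3/F + b/3 (p(F, b) = b*(1/3) + 3/F = b/3 + 3/F = 3/F + b/3)
Y = -1
u(Z, B) = Z**2 - Z
N = -11 (N = -4 + (-1 - 1*6) = -4 + (-1 - 6) = -4 - 7 = -11)
D(R) = -11
D(u(-3, 3))*p(-9, 8) + 60 = -11*(3/(-9) + (1/3)*8) + 60 = -11*(3*(-1/9) + 8/3) + 60 = -11*(-1/3 + 8/3) + 60 = -11*7/3 + 60 = -77/3 + 60 = 103/3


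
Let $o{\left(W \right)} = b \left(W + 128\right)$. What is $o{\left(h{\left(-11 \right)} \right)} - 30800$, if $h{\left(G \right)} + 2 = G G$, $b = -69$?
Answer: $-47843$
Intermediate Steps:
$h{\left(G \right)} = -2 + G^{2}$ ($h{\left(G \right)} = -2 + G G = -2 + G^{2}$)
$o{\left(W \right)} = -8832 - 69 W$ ($o{\left(W \right)} = - 69 \left(W + 128\right) = - 69 \left(128 + W\right) = -8832 - 69 W$)
$o{\left(h{\left(-11 \right)} \right)} - 30800 = \left(-8832 - 69 \left(-2 + \left(-11\right)^{2}\right)\right) - 30800 = \left(-8832 - 69 \left(-2 + 121\right)\right) - 30800 = \left(-8832 - 8211\right) - 30800 = -17043 - 30800 = -47843$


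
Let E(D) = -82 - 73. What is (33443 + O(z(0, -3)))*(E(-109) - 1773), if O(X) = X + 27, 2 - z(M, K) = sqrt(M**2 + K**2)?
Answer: -64528232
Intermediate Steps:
z(M, K) = 2 - sqrt(K**2 + M**2) (z(M, K) = 2 - sqrt(M**2 + K**2) = 2 - sqrt(K**2 + M**2))
O(X) = 27 + X
E(D) = -155
(33443 + O(z(0, -3)))*(E(-109) - 1773) = (33443 + (27 + (2 - sqrt((-3)**2 + 0**2))))*(-155 - 1773) = (33443 + (27 + (2 - sqrt(9 + 0))))*(-1928) = (33443 + (27 + (2 - sqrt(9))))*(-1928) = (33443 + (27 + (2 - 1*3)))*(-1928) = (33443 + (27 + (2 - 3)))*(-1928) = (33443 + (27 - 1))*(-1928) = (33443 + 26)*(-1928) = 33469*(-1928) = -64528232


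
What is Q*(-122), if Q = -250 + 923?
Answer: -82106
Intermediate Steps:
Q = 673
Q*(-122) = 673*(-122) = -82106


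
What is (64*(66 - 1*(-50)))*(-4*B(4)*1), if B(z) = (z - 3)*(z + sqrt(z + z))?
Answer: -118784 - 59392*sqrt(2) ≈ -2.0278e+5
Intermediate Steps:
B(z) = (-3 + z)*(z + sqrt(2)*sqrt(z)) (B(z) = (-3 + z)*(z + sqrt(2*z)) = (-3 + z)*(z + sqrt(2)*sqrt(z)))
(64*(66 - 1*(-50)))*(-4*B(4)*1) = (64*(66 - 1*(-50)))*(-4*(4**2 - 3*4 + sqrt(2)*4**(3/2) - 3*sqrt(2)*sqrt(4))*1) = (64*(66 + 50))*(-4*(16 - 12 + sqrt(2)*8 - 3*sqrt(2)*2)*1) = (64*116)*(-4*(16 - 12 + 8*sqrt(2) - 6*sqrt(2))*1) = 7424*(-4*(4 + 2*sqrt(2))*1) = 7424*((-16 - 8*sqrt(2))*1) = 7424*(-16 - 8*sqrt(2)) = -118784 - 59392*sqrt(2)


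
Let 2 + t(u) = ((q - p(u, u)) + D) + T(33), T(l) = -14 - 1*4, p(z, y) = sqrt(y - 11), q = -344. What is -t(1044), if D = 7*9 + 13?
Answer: 288 + sqrt(1033) ≈ 320.14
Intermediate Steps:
p(z, y) = sqrt(-11 + y)
T(l) = -18 (T(l) = -14 - 4 = -18)
D = 76 (D = 63 + 13 = 76)
t(u) = -288 - sqrt(-11 + u) (t(u) = -2 + (((-344 - sqrt(-11 + u)) + 76) - 18) = -2 + ((-268 - sqrt(-11 + u)) - 18) = -2 + (-286 - sqrt(-11 + u)) = -288 - sqrt(-11 + u))
-t(1044) = -(-288 - sqrt(-11 + 1044)) = -(-288 - sqrt(1033)) = 288 + sqrt(1033)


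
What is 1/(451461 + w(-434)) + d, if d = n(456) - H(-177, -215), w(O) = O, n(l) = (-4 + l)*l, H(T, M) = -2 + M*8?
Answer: 93738745519/451027 ≈ 2.0783e+5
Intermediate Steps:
H(T, M) = -2 + 8*M
n(l) = l*(-4 + l)
d = 207834 (d = 456*(-4 + 456) - (-2 + 8*(-215)) = 456*452 - (-2 - 1720) = 206112 - 1*(-1722) = 206112 + 1722 = 207834)
1/(451461 + w(-434)) + d = 1/(451461 - 434) + 207834 = 1/451027 + 207834 = 93738745519/451027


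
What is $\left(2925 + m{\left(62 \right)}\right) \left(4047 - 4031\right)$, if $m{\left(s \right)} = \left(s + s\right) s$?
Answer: $169808$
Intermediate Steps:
$m{\left(s \right)} = 2 s^{2}$ ($m{\left(s \right)} = 2 s s = 2 s^{2}$)
$\left(2925 + m{\left(62 \right)}\right) \left(4047 - 4031\right) = \left(2925 + 2 \cdot 62^{2}\right) \left(4047 - 4031\right) = \left(2925 + 2 \cdot 3844\right) 16 = \left(2925 + 7688\right) 16 = 10613 \cdot 16 = 169808$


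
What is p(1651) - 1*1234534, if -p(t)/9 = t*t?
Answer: -25766743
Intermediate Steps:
p(t) = -9*t**2 (p(t) = -9*t*t = -9*t**2)
p(1651) - 1*1234534 = -9*1651**2 - 1*1234534 = -9*2725801 - 1234534 = -24532209 - 1234534 = -25766743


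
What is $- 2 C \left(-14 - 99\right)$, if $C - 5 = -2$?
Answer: $678$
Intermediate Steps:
$C = 3$ ($C = 5 - 2 = 3$)
$- 2 C \left(-14 - 99\right) = \left(-2\right) 3 \left(-14 - 99\right) = \left(-6\right) \left(-113\right) = 678$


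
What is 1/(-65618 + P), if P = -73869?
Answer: -1/139487 ≈ -7.1691e-6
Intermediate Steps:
1/(-65618 + P) = 1/(-65618 - 73869) = 1/(-139487) = -1/139487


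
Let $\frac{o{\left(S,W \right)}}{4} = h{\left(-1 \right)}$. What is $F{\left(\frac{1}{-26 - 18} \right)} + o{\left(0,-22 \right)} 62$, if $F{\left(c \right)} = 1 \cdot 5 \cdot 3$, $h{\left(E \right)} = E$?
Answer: $-233$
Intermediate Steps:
$o{\left(S,W \right)} = -4$ ($o{\left(S,W \right)} = 4 \left(-1\right) = -4$)
$F{\left(c \right)} = 15$ ($F{\left(c \right)} = 5 \cdot 3 = 15$)
$F{\left(\frac{1}{-26 - 18} \right)} + o{\left(0,-22 \right)} 62 = 15 - 248 = -233$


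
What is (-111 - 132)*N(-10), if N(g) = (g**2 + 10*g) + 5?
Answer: -1215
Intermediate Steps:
N(g) = 5 + g**2 + 10*g
(-111 - 132)*N(-10) = (-111 - 132)*(5 + (-10)**2 + 10*(-10)) = -243*(5 + 100 - 100) = -243*5 = -1215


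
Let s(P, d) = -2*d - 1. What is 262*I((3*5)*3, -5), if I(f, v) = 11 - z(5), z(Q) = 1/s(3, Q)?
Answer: 31964/11 ≈ 2905.8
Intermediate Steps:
s(P, d) = -1 - 2*d
z(Q) = 1/(-1 - 2*Q)
I(f, v) = 122/11 (I(f, v) = 11 - (-1)/(1 + 2*5) = 11 - (-1)/(1 + 10) = 11 - (-1)/11 = 11 - 1*(-1/11) = 11 + 1/11 = 122/11)
262*I((3*5)*3, -5) = 262*(122/11) = 31964/11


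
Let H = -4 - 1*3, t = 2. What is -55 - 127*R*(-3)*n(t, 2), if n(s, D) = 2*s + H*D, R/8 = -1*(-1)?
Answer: -30535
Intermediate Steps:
R = 8 (R = 8*(-1*(-1)) = 8*1 = 8)
H = -7 (H = -4 - 3 = -7)
n(s, D) = -7*D + 2*s (n(s, D) = 2*s - 7*D = -7*D + 2*s)
-55 - 127*R*(-3)*n(t, 2) = -55 - 127*8*(-3)*(-7*2 + 2*2) = -55 - (-3048)*(-14 + 4) = -55 - (-3048)*(-10) = -55 - 127*240 = -55 - 30480 = -30535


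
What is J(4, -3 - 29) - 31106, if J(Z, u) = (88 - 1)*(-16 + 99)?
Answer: -23885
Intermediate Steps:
J(Z, u) = 7221 (J(Z, u) = 87*83 = 7221)
J(4, -3 - 29) - 31106 = 7221 - 31106 = -23885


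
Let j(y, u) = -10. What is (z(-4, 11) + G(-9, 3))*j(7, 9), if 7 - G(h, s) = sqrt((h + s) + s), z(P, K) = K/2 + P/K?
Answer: -1335/11 + 10*I*sqrt(3) ≈ -121.36 + 17.32*I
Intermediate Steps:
z(P, K) = K/2 + P/K (z(P, K) = K*(1/2) + P/K = K/2 + P/K)
G(h, s) = 7 - sqrt(h + 2*s) (G(h, s) = 7 - sqrt((h + s) + s) = 7 - sqrt(h + 2*s))
(z(-4, 11) + G(-9, 3))*j(7, 9) = (((1/2)*11 - 4/11) + (7 - sqrt(-9 + 2*3)))*(-10) = ((11/2 - 4*1/11) + (7 - sqrt(-9 + 6)))*(-10) = ((11/2 - 4/11) + (7 - sqrt(-3)))*(-10) = (113/22 + (7 - I*sqrt(3)))*(-10) = (267/22 - I*sqrt(3))*(-10) = -1335/11 + 10*I*sqrt(3)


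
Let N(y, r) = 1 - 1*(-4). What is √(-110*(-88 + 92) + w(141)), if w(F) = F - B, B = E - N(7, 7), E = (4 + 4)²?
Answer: I*√358 ≈ 18.921*I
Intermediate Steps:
E = 64 (E = 8² = 64)
N(y, r) = 5 (N(y, r) = 1 + 4 = 5)
B = 59 (B = 64 - 1*5 = 64 - 5 = 59)
w(F) = -59 + F (w(F) = F - 1*59 = F - 59 = -59 + F)
√(-110*(-88 + 92) + w(141)) = √(-110*(-88 + 92) + (-59 + 141)) = √(-110*4 + 82) = √(-440 + 82) = √(-358) = I*√358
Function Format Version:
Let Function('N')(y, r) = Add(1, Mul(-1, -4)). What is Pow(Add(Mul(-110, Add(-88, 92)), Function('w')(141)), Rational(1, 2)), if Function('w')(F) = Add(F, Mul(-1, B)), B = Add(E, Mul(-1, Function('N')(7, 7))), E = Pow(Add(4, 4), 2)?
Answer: Mul(I, Pow(358, Rational(1, 2))) ≈ Mul(18.921, I)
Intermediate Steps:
E = 64 (E = Pow(8, 2) = 64)
Function('N')(y, r) = 5 (Function('N')(y, r) = Add(1, 4) = 5)
B = 59 (B = Add(64, Mul(-1, 5)) = Add(64, -5) = 59)
Function('w')(F) = Add(-59, F) (Function('w')(F) = Add(F, Mul(-1, 59)) = Add(F, -59) = Add(-59, F))
Pow(Add(Mul(-110, Add(-88, 92)), Function('w')(141)), Rational(1, 2)) = Pow(Add(Mul(-110, Add(-88, 92)), Add(-59, 141)), Rational(1, 2)) = Pow(Add(Mul(-110, 4), 82), Rational(1, 2)) = Pow(Add(-440, 82), Rational(1, 2)) = Pow(-358, Rational(1, 2)) = Mul(I, Pow(358, Rational(1, 2)))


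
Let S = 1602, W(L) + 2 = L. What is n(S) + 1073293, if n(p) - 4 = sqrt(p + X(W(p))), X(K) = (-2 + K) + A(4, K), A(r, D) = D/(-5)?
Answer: 1073297 + 24*sqrt(5) ≈ 1.0734e+6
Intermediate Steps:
A(r, D) = -D/5 (A(r, D) = D*(-1/5) = -D/5)
W(L) = -2 + L
X(K) = -2 + 4*K/5 (X(K) = (-2 + K) - K/5 = -2 + 4*K/5)
n(p) = 4 + sqrt(-18/5 + 9*p/5) (n(p) = 4 + sqrt(p + (-2 + 4*(-2 + p)/5)) = 4 + sqrt(p + (-2 + (-8/5 + 4*p/5))) = 4 + sqrt(p + (-18/5 + 4*p/5)) = 4 + sqrt(-18/5 + 9*p/5))
n(S) + 1073293 = (4 + 3*sqrt(-10 + 5*1602)/5) + 1073293 = (4 + 3*sqrt(-10 + 8010)/5) + 1073293 = (4 + 3*sqrt(8000)/5) + 1073293 = (4 + 3*(40*sqrt(5))/5) + 1073293 = (4 + 24*sqrt(5)) + 1073293 = 1073297 + 24*sqrt(5)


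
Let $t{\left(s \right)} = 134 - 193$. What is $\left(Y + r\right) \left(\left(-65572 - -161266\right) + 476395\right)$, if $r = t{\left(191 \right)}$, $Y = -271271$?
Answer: $-155224908370$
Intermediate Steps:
$t{\left(s \right)} = -59$ ($t{\left(s \right)} = 134 - 193 = -59$)
$r = -59$
$\left(Y + r\right) \left(\left(-65572 - -161266\right) + 476395\right) = \left(-271271 - 59\right) \left(\left(-65572 - -161266\right) + 476395\right) = - 271330 \left(\left(-65572 + 161266\right) + 476395\right) = - 271330 \left(95694 + 476395\right) = \left(-271330\right) 572089 = -155224908370$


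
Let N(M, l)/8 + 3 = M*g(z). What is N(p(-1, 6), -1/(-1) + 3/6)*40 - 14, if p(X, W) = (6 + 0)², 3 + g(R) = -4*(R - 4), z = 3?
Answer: 10546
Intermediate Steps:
g(R) = 13 - 4*R (g(R) = -3 - 4*(R - 4) = -3 - 4*(-4 + R) = -3 + (16 - 4*R) = 13 - 4*R)
p(X, W) = 36 (p(X, W) = 6² = 36)
N(M, l) = -24 + 8*M (N(M, l) = -24 + 8*(M*(13 - 4*3)) = -24 + 8*(M*(13 - 12)) = -24 + 8*(M*1) = -24 + 8*M)
N(p(-1, 6), -1/(-1) + 3/6)*40 - 14 = (-24 + 8*36)*40 - 14 = (-24 + 288)*40 - 14 = 264*40 - 14 = 10560 - 14 = 10546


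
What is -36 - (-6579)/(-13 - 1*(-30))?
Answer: 351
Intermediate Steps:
-36 - (-6579)/(-13 - 1*(-30)) = -36 - (-6579)/(-13 + 30) = -36 - (-6579)/17 = -36 - 43*(-9) = -36 + 387 = 351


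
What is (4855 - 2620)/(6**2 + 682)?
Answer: 2235/718 ≈ 3.1128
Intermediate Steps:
(4855 - 2620)/(6**2 + 682) = 2235/(36 + 682) = 2235/718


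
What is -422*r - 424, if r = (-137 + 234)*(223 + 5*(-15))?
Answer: -6058656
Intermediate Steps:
r = 14356 (r = 97*(223 - 75) = 97*148 = 14356)
-422*r - 424 = -422*14356 - 424 = -6058232 - 424 = -6058656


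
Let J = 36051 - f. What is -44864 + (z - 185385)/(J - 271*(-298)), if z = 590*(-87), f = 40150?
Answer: -1146488697/25553 ≈ -44867.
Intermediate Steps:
J = -4099 (J = 36051 - 1*40150 = 36051 - 40150 = -4099)
z = -51330
-44864 + (z - 185385)/(J - 271*(-298)) = -44864 + (-51330 - 185385)/(-4099 - 271*(-298)) = -44864 - 236715/(-4099 + 80758) = -44864 - 236715/76659 = -44864 - 236715*1/76659 = -44864 - 78905/25553 = -1146488697/25553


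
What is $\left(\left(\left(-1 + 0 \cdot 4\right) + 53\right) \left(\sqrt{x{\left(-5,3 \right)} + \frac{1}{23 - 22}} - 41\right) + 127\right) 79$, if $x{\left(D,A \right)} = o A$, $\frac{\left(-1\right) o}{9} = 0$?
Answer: $-154287$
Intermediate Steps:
$o = 0$ ($o = \left(-9\right) 0 = 0$)
$x{\left(D,A \right)} = 0$ ($x{\left(D,A \right)} = 0 A = 0$)
$\left(\left(\left(-1 + 0 \cdot 4\right) + 53\right) \left(\sqrt{x{\left(-5,3 \right)} + \frac{1}{23 - 22}} - 41\right) + 127\right) 79 = \left(\left(\left(-1 + 0 \cdot 4\right) + 53\right) \left(\sqrt{0 + \frac{1}{23 - 22}} - 41\right) + 127\right) 79 = \left(\left(\left(-1 + 0\right) + 53\right) \left(\sqrt{0 + 1^{-1}} - 41\right) + 127\right) 79 = \left(\left(-1 + 53\right) \left(\sqrt{0 + 1} - 41\right) + 127\right) 79 = \left(52 \left(\sqrt{1} - 41\right) + 127\right) 79 = \left(52 \left(1 - 41\right) + 127\right) 79 = \left(52 \left(-40\right) + 127\right) 79 = \left(-2080 + 127\right) 79 = \left(-1953\right) 79 = -154287$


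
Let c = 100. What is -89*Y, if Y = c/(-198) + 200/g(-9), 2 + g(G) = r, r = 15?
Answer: -1704350/1287 ≈ -1324.3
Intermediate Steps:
g(G) = 13 (g(G) = -2 + 15 = 13)
Y = 19150/1287 (Y = 100/(-198) + 200/13 = 100*(-1/198) + 200*(1/13) = -50/99 + 200/13 = 19150/1287 ≈ 14.880)
-89*Y = -89*19150/1287 = -1704350/1287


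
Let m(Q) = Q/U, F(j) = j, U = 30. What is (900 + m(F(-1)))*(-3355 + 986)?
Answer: -63960631/30 ≈ -2.1320e+6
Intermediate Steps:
m(Q) = Q/30
(900 + m(F(-1)))*(-3355 + 986) = (900 + (1/30)*(-1))*(-3355 + 986) = (900 - 1/30)*(-2369) = (26999/30)*(-2369) = -63960631/30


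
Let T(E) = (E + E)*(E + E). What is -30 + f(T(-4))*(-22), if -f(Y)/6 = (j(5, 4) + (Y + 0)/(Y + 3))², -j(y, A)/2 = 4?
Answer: 29272818/4489 ≈ 6521.0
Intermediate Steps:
j(y, A) = -8 (j(y, A) = -2*4 = -8)
T(E) = 4*E² (T(E) = (2*E)*(2*E) = 4*E²)
f(Y) = -6*(-8 + Y/(3 + Y))² (f(Y) = -6*(-8 + (Y + 0)/(Y + 3))² = -6*(-8 + Y/(3 + Y))²)
-30 + f(T(-4))*(-22) = -30 - 6*(24 + 7*(4*(-4)²))²/(3 + 4*(-4)²)²*(-22) = -30 - 6*(24 + 7*(4*16))²/(3 + 4*16)²*(-22) = -30 - 6*(24 + 7*64)²/(3 + 64)²*(-22) = -30 - 6*(24 + 448)²/67²*(-22) = -30 - 6*1/4489*472²*(-22) = -30 - 6*1/4489*222784*(-22) = -30 - 1336704/4489*(-22) = -30 + 29407488/4489 = 29272818/4489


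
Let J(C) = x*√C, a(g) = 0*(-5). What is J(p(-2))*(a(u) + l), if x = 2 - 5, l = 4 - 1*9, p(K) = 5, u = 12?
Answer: 15*√5 ≈ 33.541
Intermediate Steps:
a(g) = 0
l = -5 (l = 4 - 9 = -5)
x = -3
J(C) = -3*√C
J(p(-2))*(a(u) + l) = (-3*√5)*(0 - 5) = -3*√5*(-5) = 15*√5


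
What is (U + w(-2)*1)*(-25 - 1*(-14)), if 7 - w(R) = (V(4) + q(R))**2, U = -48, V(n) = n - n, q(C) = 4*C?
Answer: 1155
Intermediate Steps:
V(n) = 0
w(R) = 7 - 16*R**2 (w(R) = 7 - (0 + 4*R)**2 = 7 - (4*R)**2 = 7 - 16*R**2)
(U + w(-2)*1)*(-25 - 1*(-14)) = (-48 + (7 - 16*(-2)**2)*1)*(-25 - 1*(-14)) = (-48 + (7 - 16*4)*1)*(-25 + 14) = (-48 + (7 - 64)*1)*(-11) = (-48 - 57*1)*(-11) = (-48 - 57)*(-11) = -105*(-11) = 1155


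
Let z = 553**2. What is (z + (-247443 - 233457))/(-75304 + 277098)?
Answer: -175091/201794 ≈ -0.86767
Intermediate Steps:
z = 305809
(z + (-247443 - 233457))/(-75304 + 277098) = (305809 + (-247443 - 233457))/(-75304 + 277098) = (305809 - 480900)/201794 = -175091*1/201794 = -175091/201794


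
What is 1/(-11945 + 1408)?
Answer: -1/10537 ≈ -9.4904e-5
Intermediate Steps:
1/(-11945 + 1408) = 1/(-10537) = -1/10537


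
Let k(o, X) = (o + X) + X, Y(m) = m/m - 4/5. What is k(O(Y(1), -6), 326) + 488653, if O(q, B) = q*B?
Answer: 2446519/5 ≈ 4.8930e+5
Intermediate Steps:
Y(m) = ⅕ (Y(m) = 1 - 4*⅕ = 1 - ⅘ = ⅕)
O(q, B) = B*q
k(o, X) = o + 2*X (k(o, X) = (X + o) + X = o + 2*X)
k(O(Y(1), -6), 326) + 488653 = (-6*⅕ + 2*326) + 488653 = (-6/5 + 652) + 488653 = 3254/5 + 488653 = 2446519/5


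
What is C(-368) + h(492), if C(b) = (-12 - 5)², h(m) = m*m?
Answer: 242353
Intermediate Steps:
h(m) = m²
C(b) = 289 (C(b) = (-17)² = 289)
C(-368) + h(492) = 289 + 492² = 289 + 242064 = 242353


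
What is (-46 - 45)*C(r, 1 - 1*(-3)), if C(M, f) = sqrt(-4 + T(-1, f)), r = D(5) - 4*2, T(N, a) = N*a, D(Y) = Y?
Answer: -182*I*sqrt(2) ≈ -257.39*I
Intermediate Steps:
r = -3 (r = 5 - 4*2 = 5 - 8 = -3)
C(M, f) = sqrt(-4 - f)
(-46 - 45)*C(r, 1 - 1*(-3)) = (-46 - 45)*sqrt(-4 - (1 - 1*(-3))) = -91*sqrt(-4 - (1 + 3)) = -91*sqrt(-4 - 1*4) = -91*sqrt(-4 - 4) = -182*I*sqrt(2)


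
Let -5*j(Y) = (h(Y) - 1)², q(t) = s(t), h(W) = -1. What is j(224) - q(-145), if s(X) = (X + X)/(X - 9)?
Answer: -1033/385 ≈ -2.6831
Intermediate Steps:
s(X) = 2*X/(-9 + X) (s(X) = (2*X)/(-9 + X) = 2*X/(-9 + X))
q(t) = 2*t/(-9 + t)
j(Y) = -⅘ (j(Y) = -(-1 - 1)²/5 = -⅕*(-2)² = -⅕*4 = -⅘)
j(224) - q(-145) = -⅘ - 2*(-145)/(-9 - 145) = -⅘ - 2*(-145)/(-154) = -⅘ - 2*(-145)*(-1)/154 = -⅘ - 1*145/77 = -⅘ - 145/77 = -1033/385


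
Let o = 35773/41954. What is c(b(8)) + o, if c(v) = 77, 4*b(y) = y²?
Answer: 3266231/41954 ≈ 77.853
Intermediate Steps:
b(y) = y²/4
o = 35773/41954 (o = 35773*(1/41954) = 35773/41954 ≈ 0.85267)
c(b(8)) + o = 77 + 35773/41954 = 3266231/41954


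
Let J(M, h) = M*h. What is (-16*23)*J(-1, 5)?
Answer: 1840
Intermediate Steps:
(-16*23)*J(-1, 5) = (-16*23)*(-1*5) = -368*(-5) = 1840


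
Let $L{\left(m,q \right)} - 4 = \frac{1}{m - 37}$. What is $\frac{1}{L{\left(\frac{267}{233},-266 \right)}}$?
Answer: $\frac{8354}{33183} \approx 0.25176$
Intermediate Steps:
$L{\left(m,q \right)} = 4 + \frac{1}{-37 + m}$ ($L{\left(m,q \right)} = 4 + \frac{1}{m - 37} = 4 + \frac{1}{-37 + m}$)
$\frac{1}{L{\left(\frac{267}{233},-266 \right)}} = \frac{1}{\frac{1}{-37 + \frac{267}{233}} \left(-147 + 4 \cdot \frac{267}{233}\right)} = \frac{1}{\frac{1}{- \frac{8354}{233}} \left(-147 + \frac{1068}{233}\right)} = \frac{1}{\left(- \frac{233}{8354}\right) \left(- \frac{33183}{233}\right)} = \frac{1}{\frac{33183}{8354}} = \frac{8354}{33183}$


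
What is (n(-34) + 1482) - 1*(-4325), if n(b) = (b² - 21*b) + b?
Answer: 7643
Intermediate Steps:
n(b) = b² - 20*b
(n(-34) + 1482) - 1*(-4325) = (-34*(-20 - 34) + 1482) - 1*(-4325) = (-34*(-54) + 1482) + 4325 = (1836 + 1482) + 4325 = 3318 + 4325 = 7643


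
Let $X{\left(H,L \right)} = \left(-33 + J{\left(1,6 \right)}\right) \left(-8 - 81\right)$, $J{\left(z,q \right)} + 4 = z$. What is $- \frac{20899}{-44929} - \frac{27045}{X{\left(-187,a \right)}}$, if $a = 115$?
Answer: $- \frac{127571601}{15994724} \approx -7.9759$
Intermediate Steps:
$J{\left(z,q \right)} = -4 + z$
$X{\left(H,L \right)} = 3204$ ($X{\left(H,L \right)} = \left(-33 + \left(-4 + 1\right)\right) \left(-8 - 81\right) = \left(-33 - 3\right) \left(-89\right) = \left(-36\right) \left(-89\right) = 3204$)
$- \frac{20899}{-44929} - \frac{27045}{X{\left(-187,a \right)}} = - \frac{20899}{-44929} - \frac{27045}{3204} = \left(-20899\right) \left(- \frac{1}{44929}\right) - \frac{3005}{356} = \frac{20899}{44929} - \frac{3005}{356} = - \frac{127571601}{15994724}$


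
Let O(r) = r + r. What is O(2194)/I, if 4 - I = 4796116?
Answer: -1097/1199028 ≈ -0.00091491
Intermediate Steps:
I = -4796112 (I = 4 - 1*4796116 = 4 - 4796116 = -4796112)
O(r) = 2*r
O(2194)/I = (2*2194)/(-4796112) = 4388*(-1/4796112) = -1097/1199028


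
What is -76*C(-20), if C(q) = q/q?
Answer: -76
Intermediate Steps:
C(q) = 1
-76*C(-20) = -76*1 = -76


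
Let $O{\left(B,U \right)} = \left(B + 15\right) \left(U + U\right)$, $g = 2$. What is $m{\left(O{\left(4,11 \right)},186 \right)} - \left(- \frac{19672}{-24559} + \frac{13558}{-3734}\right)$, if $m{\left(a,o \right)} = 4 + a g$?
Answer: $\frac{38645146357}{45851653} \approx 842.83$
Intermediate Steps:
$O{\left(B,U \right)} = 2 U \left(15 + B\right)$ ($O{\left(B,U \right)} = \left(15 + B\right) 2 U = 2 U \left(15 + B\right)$)
$m{\left(a,o \right)} = 4 + 2 a$ ($m{\left(a,o \right)} = 4 + a 2 = 4 + 2 a$)
$m{\left(O{\left(4,11 \right)},186 \right)} - \left(- \frac{19672}{-24559} + \frac{13558}{-3734}\right) = \left(4 + 2 \cdot 2 \cdot 11 \left(15 + 4\right)\right) - \left(- \frac{19672}{-24559} + \frac{13558}{-3734}\right) = \left(4 + 2 \cdot 2 \cdot 11 \cdot 19\right) - \left(\left(-19672\right) \left(- \frac{1}{24559}\right) + 13558 \left(- \frac{1}{3734}\right)\right) = \left(4 + 2 \cdot 418\right) - \left(\frac{19672}{24559} - \frac{6779}{1867}\right) = \left(4 + 836\right) - - \frac{129757837}{45851653} = 840 + \frac{129757837}{45851653} = \frac{38645146357}{45851653}$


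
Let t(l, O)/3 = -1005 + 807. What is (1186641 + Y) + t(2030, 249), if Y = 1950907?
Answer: 3136954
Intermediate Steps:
t(l, O) = -594 (t(l, O) = 3*(-1005 + 807) = 3*(-198) = -594)
(1186641 + Y) + t(2030, 249) = (1186641 + 1950907) - 594 = 3137548 - 594 = 3136954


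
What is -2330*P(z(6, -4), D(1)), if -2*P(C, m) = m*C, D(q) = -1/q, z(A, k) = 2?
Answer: -2330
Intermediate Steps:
P(C, m) = -C*m/2 (P(C, m) = -m*C/2 = -C*m/2)
-2330*P(z(6, -4), D(1)) = -(-1165)*2*(-1/1) = -(-1165)*2*(-1*1) = -(-1165)*2*(-1) = -2330*1 = -2330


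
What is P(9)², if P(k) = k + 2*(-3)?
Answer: 9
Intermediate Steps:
P(k) = -6 + k (P(k) = k - 6 = -6 + k)
P(9)² = (-6 + 9)² = 3² = 9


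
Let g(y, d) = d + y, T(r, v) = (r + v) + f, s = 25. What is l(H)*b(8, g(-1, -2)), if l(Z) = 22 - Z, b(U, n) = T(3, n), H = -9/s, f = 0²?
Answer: 0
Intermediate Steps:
f = 0
T(r, v) = r + v (T(r, v) = (r + v) + 0 = r + v)
H = -9/25 ≈ -0.36000
b(U, n) = 3 + n
l(H)*b(8, g(-1, -2)) = (22 - 1*(-9/25))*(3 + (-2 - 1)) = (22 + 9/25)*(3 - 3) = (559/25)*0 = 0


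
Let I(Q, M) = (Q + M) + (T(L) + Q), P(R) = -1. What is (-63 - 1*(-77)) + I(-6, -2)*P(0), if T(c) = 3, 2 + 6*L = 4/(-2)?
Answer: 25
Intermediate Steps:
L = -⅔ (L = -⅓ + (4/(-2))/6 = -⅓ + (4*(-½))/6 = -⅓ + (⅙)*(-2) = -⅓ - ⅓ = -⅔ ≈ -0.66667)
I(Q, M) = 3 + M + 2*Q (I(Q, M) = (Q + M) + (3 + Q) = (M + Q) + (3 + Q) = 3 + M + 2*Q)
(-63 - 1*(-77)) + I(-6, -2)*P(0) = (-63 - 1*(-77)) + (3 - 2 + 2*(-6))*(-1) = (-63 + 77) + (3 - 2 - 12)*(-1) = 14 - 11*(-1) = 14 + 11 = 25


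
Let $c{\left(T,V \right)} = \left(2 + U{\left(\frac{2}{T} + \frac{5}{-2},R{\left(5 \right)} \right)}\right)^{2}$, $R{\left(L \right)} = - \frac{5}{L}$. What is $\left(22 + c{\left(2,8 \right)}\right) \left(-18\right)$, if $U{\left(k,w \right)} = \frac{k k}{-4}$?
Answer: $- \frac{55449}{128} \approx -433.2$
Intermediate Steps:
$U{\left(k,w \right)} = - \frac{k^{2}}{4}$ ($U{\left(k,w \right)} = k^{2} \left(- \frac{1}{4}\right) = - \frac{k^{2}}{4}$)
$c{\left(T,V \right)} = \left(2 - \frac{\left(- \frac{5}{2} + \frac{2}{T}\right)^{2}}{4}\right)^{2}$ ($c{\left(T,V \right)} = \left(2 - \frac{\left(\frac{2}{T} + \frac{5}{-2}\right)^{2}}{4}\right)^{2} = \left(2 - \frac{\left(\frac{2}{T} + 5 \left(- \frac{1}{2}\right)\right)^{2}}{4}\right)^{2} = \left(2 - \frac{\left(\frac{2}{T} - \frac{5}{2}\right)^{2}}{4}\right)^{2} = \left(2 - \frac{\left(- \frac{5}{2} + \frac{2}{T}\right)^{2}}{4}\right)^{2}$)
$\left(22 + c{\left(2,8 \right)}\right) \left(-18\right) = \left(22 + \frac{\left(\left(-4 + 5 \cdot 2\right)^{2} - 32 \cdot 2^{2}\right)^{2}}{256 \cdot 16}\right) \left(-18\right) = \left(22 + \frac{1}{256} \cdot \frac{1}{16} \left(\left(-4 + 10\right)^{2} - 128\right)^{2}\right) \left(-18\right) = \left(22 + \frac{1}{256} \cdot \frac{1}{16} \left(6^{2} - 128\right)^{2}\right) \left(-18\right) = \left(22 + \frac{1}{256} \cdot \frac{1}{16} \left(36 - 128\right)^{2}\right) \left(-18\right) = \left(22 + \frac{1}{256} \cdot \frac{1}{16} \left(-92\right)^{2}\right) \left(-18\right) = \left(22 + \frac{1}{256} \cdot \frac{1}{16} \cdot 8464\right) \left(-18\right) = \left(22 + \frac{529}{256}\right) \left(-18\right) = \frac{6161}{256} \left(-18\right) = - \frac{55449}{128}$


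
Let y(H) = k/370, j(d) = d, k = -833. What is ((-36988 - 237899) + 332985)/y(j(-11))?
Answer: -21496260/833 ≈ -25806.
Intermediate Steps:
y(H) = -833/370
((-36988 - 237899) + 332985)/y(j(-11)) = ((-36988 - 237899) + 332985)/(-833/370) = (-274887 + 332985)*(-370/833) = 58098*(-370/833) = -21496260/833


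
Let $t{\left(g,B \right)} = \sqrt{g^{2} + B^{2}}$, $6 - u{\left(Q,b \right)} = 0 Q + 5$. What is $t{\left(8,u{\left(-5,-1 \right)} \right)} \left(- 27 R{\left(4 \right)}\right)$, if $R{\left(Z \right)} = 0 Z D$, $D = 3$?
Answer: $0$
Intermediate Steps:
$u{\left(Q,b \right)} = 1$ ($u{\left(Q,b \right)} = 6 - \left(0 Q + 5\right) = 6 - \left(0 + 5\right) = 6 - 5 = 1$)
$R{\left(Z \right)} = 0$ ($R{\left(Z \right)} = 0 Z 3 = 0 \cdot 3 = 0$)
$t{\left(g,B \right)} = \sqrt{B^{2} + g^{2}}$
$t{\left(8,u{\left(-5,-1 \right)} \right)} \left(- 27 R{\left(4 \right)}\right) = \sqrt{1^{2} + 8^{2}} \left(\left(-27\right) 0\right) = \sqrt{1 + 64} \cdot 0 = \sqrt{65} \cdot 0 = 0$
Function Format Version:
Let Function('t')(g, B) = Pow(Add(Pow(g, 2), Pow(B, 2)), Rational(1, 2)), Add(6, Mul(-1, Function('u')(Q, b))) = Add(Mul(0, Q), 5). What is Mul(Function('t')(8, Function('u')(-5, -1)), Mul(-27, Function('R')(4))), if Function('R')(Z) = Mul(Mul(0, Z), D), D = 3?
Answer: 0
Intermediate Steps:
Function('u')(Q, b) = 1 (Function('u')(Q, b) = Add(6, Mul(-1, Add(Mul(0, Q), 5))) = Add(6, Mul(-1, Add(0, 5))) = Add(6, Mul(-1, 5)) = Add(6, -5) = 1)
Function('R')(Z) = 0 (Function('R')(Z) = Mul(Mul(0, Z), 3) = Mul(0, 3) = 0)
Function('t')(g, B) = Pow(Add(Pow(B, 2), Pow(g, 2)), Rational(1, 2))
Mul(Function('t')(8, Function('u')(-5, -1)), Mul(-27, Function('R')(4))) = Mul(Pow(Add(Pow(1, 2), Pow(8, 2)), Rational(1, 2)), Mul(-27, 0)) = Mul(Pow(Add(1, 64), Rational(1, 2)), 0) = Mul(Pow(65, Rational(1, 2)), 0) = 0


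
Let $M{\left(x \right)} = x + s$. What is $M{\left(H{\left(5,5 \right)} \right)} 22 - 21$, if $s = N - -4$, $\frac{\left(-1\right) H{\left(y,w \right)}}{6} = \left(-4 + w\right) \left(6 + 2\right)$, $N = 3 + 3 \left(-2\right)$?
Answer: $-1055$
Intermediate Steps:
$N = -3$ ($N = 3 - 6 = -3$)
$H{\left(y,w \right)} = 192 - 48 w$ ($H{\left(y,w \right)} = - 6 \left(-4 + w\right) \left(6 + 2\right) = - 6 \left(-4 + w\right) 8 = - 6 \left(-32 + 8 w\right) = 192 - 48 w$)
$s = 1$ ($s = -3 - -4 = -3 + 4 = 1$)
$M{\left(x \right)} = 1 + x$ ($M{\left(x \right)} = x + 1 = 1 + x$)
$M{\left(H{\left(5,5 \right)} \right)} 22 - 21 = \left(1 + \left(192 - 240\right)\right) 22 - 21 = \left(1 - 48\right) 22 - 21 = \left(-47\right) 22 - 21 = -1034 - 21 = -1055$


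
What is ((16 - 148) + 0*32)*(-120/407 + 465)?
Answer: -2269620/37 ≈ -61341.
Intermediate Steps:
((16 - 148) + 0*32)*(-120/407 + 465) = (-132 + 0)*(-120*1/407 + 465) = -132*(-120/407 + 465) = -132*189135/407 = -2269620/37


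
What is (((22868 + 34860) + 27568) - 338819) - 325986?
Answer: -579509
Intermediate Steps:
(((22868 + 34860) + 27568) - 338819) - 325986 = ((57728 + 27568) - 338819) - 325986 = (85296 - 338819) - 325986 = -253523 - 325986 = -579509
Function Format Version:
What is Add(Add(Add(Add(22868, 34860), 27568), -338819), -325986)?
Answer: -579509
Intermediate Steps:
Add(Add(Add(Add(22868, 34860), 27568), -338819), -325986) = Add(Add(Add(57728, 27568), -338819), -325986) = Add(Add(85296, -338819), -325986) = Add(-253523, -325986) = -579509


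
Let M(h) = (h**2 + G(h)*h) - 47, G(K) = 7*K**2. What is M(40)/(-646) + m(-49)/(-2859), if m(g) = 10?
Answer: -1285278487/1846914 ≈ -695.91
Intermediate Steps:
M(h) = -47 + h**2 + 7*h**3 (M(h) = (h**2 + (7*h**2)*h) - 47 = (h**2 + 7*h**3) - 47 = -47 + h**2 + 7*h**3)
M(40)/(-646) + m(-49)/(-2859) = (-47 + 40**2 + 7*40**3)/(-646) + 10/(-2859) = (-47 + 1600 + 7*64000)*(-1/646) + 10*(-1/2859) = (-47 + 1600 + 448000)*(-1/646) - 10/2859 = 449553*(-1/646) - 10/2859 = -449553/646 - 10/2859 = -1285278487/1846914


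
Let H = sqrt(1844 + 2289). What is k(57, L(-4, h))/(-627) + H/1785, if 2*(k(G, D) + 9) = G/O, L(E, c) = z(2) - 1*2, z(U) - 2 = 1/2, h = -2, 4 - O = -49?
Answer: 299/22154 + sqrt(4133)/1785 ≈ 0.049512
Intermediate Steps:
O = 53 (O = 4 - 1*(-49) = 4 + 49 = 53)
z(U) = 5/2 (z(U) = 2 + 1/2 = 5/2)
L(E, c) = 1/2 (L(E, c) = 5/2 - 1*2 = 5/2 - 2 = 1/2)
H = sqrt(4133) ≈ 64.288
k(G, D) = -9 + G/106 (k(G, D) = -9 + (G/53)/2 = -9 + G/106)
k(57, L(-4, h))/(-627) + H/1785 = (-9 + (1/106)*57)/(-627) + sqrt(4133)/1785 = (-9 + 57/106)*(-1/627) + sqrt(4133)*(1/1785) = -897/106*(-1/627) + sqrt(4133)/1785 = 299/22154 + sqrt(4133)/1785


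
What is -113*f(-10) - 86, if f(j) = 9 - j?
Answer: -2233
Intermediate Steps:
-113*f(-10) - 86 = -113*(9 - 1*(-10)) - 86 = -113*(9 + 10) - 86 = -113*19 - 86 = -2147 - 86 = -2233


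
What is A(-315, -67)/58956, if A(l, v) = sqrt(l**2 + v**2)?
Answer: sqrt(103714)/58956 ≈ 0.0054625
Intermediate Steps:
A(-315, -67)/58956 = sqrt((-315)**2 + (-67)**2)/58956 = sqrt(99225 + 4489)*(1/58956) = sqrt(103714)*(1/58956) = sqrt(103714)/58956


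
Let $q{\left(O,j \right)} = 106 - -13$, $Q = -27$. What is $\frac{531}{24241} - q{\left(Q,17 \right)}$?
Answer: $- \frac{2884148}{24241} \approx -118.98$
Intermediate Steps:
$q{\left(O,j \right)} = 119$ ($q{\left(O,j \right)} = 106 + 13 = 119$)
$\frac{531}{24241} - q{\left(Q,17 \right)} = \frac{531}{24241} - 119 = - \frac{2884148}{24241}$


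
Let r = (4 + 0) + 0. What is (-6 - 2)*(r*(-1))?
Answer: 32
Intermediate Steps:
r = 4 (r = 4 + 0 = 4)
(-6 - 2)*(r*(-1)) = (-6 - 2)*(4*(-1)) = -8*(-4) = 32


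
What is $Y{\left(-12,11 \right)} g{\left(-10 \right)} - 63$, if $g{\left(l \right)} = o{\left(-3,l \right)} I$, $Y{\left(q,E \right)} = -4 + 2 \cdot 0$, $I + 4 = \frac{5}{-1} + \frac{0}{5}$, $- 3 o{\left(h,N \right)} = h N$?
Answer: $-423$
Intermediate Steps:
$o{\left(h,N \right)} = - \frac{N h}{3}$ ($o{\left(h,N \right)} = - \frac{h N}{3} = - \frac{N h}{3}$)
$I = -9$ ($I = -4 + \left(\frac{5}{-1} + \frac{0}{5}\right) = -4 + \left(5 \left(-1\right) + 0 \cdot \frac{1}{5}\right) = -4 + \left(-5 + 0\right) = -4 - 5 = -9$)
$Y{\left(q,E \right)} = -4$ ($Y{\left(q,E \right)} = -4 + 0 = -4$)
$g{\left(l \right)} = - 9 l$ ($g{\left(l \right)} = \left(- \frac{1}{3}\right) l \left(-3\right) \left(-9\right) = l \left(-9\right) = - 9 l$)
$Y{\left(-12,11 \right)} g{\left(-10 \right)} - 63 = - 4 \left(\left(-9\right) \left(-10\right)\right) - 63 = \left(-4\right) 90 - 63 = -360 - 63 = -423$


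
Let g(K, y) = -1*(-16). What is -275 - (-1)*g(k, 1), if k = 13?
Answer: -259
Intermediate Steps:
g(K, y) = 16
-275 - (-1)*g(k, 1) = -275 - (-1)*16 = -275 - 1*(-16) = -275 + 16 = -259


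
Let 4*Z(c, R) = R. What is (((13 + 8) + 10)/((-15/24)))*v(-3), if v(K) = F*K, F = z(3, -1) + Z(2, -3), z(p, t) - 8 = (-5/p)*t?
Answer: 6634/5 ≈ 1326.8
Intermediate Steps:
Z(c, R) = R/4
z(p, t) = 8 - 5*t/p (z(p, t) = 8 + (-5/p)*t = 8 - 5*t/p)
F = 107/12 (F = (8 - 5*(-1)/3) + (¼)*(-3) = (8 - 5*(-1)*⅓) - ¾ = (8 + 5/3) - ¾ = 29/3 - ¾ = 107/12 ≈ 8.9167)
v(K) = 107*K/12
(((13 + 8) + 10)/((-15/24)))*v(-3) = (((13 + 8) + 10)/((-15/24)))*((107/12)*(-3)) = ((21 + 10)/((-15*1/24)))*(-107/4) = (31/(-5/8))*(-107/4) = -8/5*31*(-107/4) = -248/5*(-107/4) = 6634/5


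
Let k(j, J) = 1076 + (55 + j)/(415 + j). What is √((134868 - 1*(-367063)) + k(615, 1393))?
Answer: 2*√1334102041/103 ≈ 709.23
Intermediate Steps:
k(j, J) = 1076 + (55 + j)/(415 + j)
√((134868 - 1*(-367063)) + k(615, 1393)) = √((134868 - 1*(-367063)) + 3*(148865 + 359*615)/(415 + 615)) = √((134868 + 367063) + 3*(148865 + 220785)/1030) = √(501931 + 3*(1/1030)*369650) = √(501931 + 110895/103) = √(51809788/103) = 2*√1334102041/103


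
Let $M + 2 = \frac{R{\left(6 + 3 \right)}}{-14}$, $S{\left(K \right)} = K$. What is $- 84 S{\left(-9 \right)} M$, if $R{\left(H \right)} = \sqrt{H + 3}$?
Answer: $-1512 - 108 \sqrt{3} \approx -1699.1$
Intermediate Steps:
$R{\left(H \right)} = \sqrt{3 + H}$
$M = -2 - \frac{\sqrt{3}}{7}$ ($M = -2 + \frac{\sqrt{3 + \left(6 + 3\right)}}{-14} = -2 + \sqrt{3 + 9} \left(- \frac{1}{14}\right) = -2 + \sqrt{12} \left(- \frac{1}{14}\right) = -2 + 2 \sqrt{3} \left(- \frac{1}{14}\right) = -2 - \frac{\sqrt{3}}{7} \approx -2.2474$)
$- 84 S{\left(-9 \right)} M = \left(-84\right) \left(-9\right) \left(-2 - \frac{\sqrt{3}}{7}\right) = 756 \left(-2 - \frac{\sqrt{3}}{7}\right) = -1512 - 108 \sqrt{3}$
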